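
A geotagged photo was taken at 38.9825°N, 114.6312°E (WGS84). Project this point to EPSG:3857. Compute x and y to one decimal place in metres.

Web Mercator is spherical with R = a = 6378137 m.
x = R·λ = 6378137 × 2.000691866 = 12760686.813 m.
y = R·ln tan(π/4 + φ/2) = 6378137 × 0.739897114 = 4719165.158 m.

x 12760686.8 m, y 4719165.2 m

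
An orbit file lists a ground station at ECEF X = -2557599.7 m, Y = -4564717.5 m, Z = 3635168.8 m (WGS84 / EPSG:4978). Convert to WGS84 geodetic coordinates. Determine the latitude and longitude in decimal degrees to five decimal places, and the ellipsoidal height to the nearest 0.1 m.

lat 34.96990°, lon -119.26180°, h 65.9 m

λ = atan2(Y, X) = -119.26179987°; p = √(X²+Y²) = 5232395.4 m.
Bowring's method on WGS84 (a = 6378137 m, b = 6356752.314 m) gives φ = 34.96990028°, h = 65.891 m.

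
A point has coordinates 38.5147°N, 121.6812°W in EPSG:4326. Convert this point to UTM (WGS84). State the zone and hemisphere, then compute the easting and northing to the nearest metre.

Zone 10N: E 614975 m, N 4263749 m

Longitude -121.6812° lies in the 6° band [-126°, -120°), giving zone 10; latitude is north of the equator, so 10N.
Zone 10 central meridian λ₀ = 6×10 − 183 = -123°; Δλ = +1.3188°.
Transverse Mercator on WGS84 with k₀ = 0.9996 gives E = 614975.483 m, N = 4263748.634 m.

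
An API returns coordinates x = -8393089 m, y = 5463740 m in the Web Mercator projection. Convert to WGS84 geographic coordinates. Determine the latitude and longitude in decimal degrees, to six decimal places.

R = 6378137 m. λ = x/R = -75.39640130°.
φ = 2·arctan(exp(y/R)) − 90° = 2·arctan(2.35522) − 90° = 43.98899957°.

lat 43.989000°, lon -75.396401°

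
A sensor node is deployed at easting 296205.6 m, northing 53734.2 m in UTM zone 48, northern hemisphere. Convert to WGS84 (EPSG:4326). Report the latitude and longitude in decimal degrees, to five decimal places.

Zone 48N: λ₀ = 105°, k₀ = 0.9996, false easting 500000 m.
Meridian distance M = (N − FN)/k₀ = 53755.7 m.
Inverse transverse Mercator on WGS84 gives φ = 0.48590011°, λ = 103.16879965°.

lat 0.48590°, lon 103.16880°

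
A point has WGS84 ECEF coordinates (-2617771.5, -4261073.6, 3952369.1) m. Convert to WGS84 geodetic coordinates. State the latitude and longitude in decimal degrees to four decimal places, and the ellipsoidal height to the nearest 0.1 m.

λ = atan2(Y, X) = -121.56429984°; p = √(X²+Y²) = 5000947.5 m.
Bowring's method on WGS84 (a = 6378137 m, b = 6356752.314 m) gives φ = 38.50739983°, h = 4331.538 m.

lat 38.5074°, lon -121.5643°, h 4331.5 m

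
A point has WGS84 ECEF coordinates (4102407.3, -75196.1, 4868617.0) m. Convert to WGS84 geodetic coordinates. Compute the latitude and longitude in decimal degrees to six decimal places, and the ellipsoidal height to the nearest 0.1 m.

lat 50.066500°, lon -1.050100°, h 1404.2 m

λ = atan2(Y, X) = -1.05009972°; p = √(X²+Y²) = 4103096.4 m.
Bowring's method on WGS84 (a = 6378137 m, b = 6356752.314 m) gives φ = 50.06649998°, h = 1404.162 m.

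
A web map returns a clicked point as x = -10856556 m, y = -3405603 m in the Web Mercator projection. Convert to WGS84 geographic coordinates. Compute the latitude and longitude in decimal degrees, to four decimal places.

lat -29.2351°, lon -97.5261°

R = 6378137 m. λ = x/R = -97.52610188°.
φ = 2·arctan(exp(y/R)) − 90° = 2·arctan(0.58628) − 90° = -29.23509873°.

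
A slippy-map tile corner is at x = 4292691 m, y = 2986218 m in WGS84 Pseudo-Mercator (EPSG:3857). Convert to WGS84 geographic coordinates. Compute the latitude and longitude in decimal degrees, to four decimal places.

lat 25.8961°, lon 38.5619°

R = 6378137 m. λ = x/R = 38.56189935°.
φ = 2·arctan(exp(y/R)) − 90° = 2·arctan(1.59711) − 90° = 25.89609867°.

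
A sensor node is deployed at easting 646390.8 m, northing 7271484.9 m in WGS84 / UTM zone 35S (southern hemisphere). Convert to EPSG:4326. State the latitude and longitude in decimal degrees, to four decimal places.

lat -24.6640°, lon 28.4467°

Zone 35S: λ₀ = 27°, k₀ = 0.9996, false easting 500000 m, false northing 10000000 m.
Meridian distance M = (N − FN)/k₀ = -2729606.9 m.
Inverse transverse Mercator on WGS84 gives φ = -24.66399979°, λ = 28.44670009°.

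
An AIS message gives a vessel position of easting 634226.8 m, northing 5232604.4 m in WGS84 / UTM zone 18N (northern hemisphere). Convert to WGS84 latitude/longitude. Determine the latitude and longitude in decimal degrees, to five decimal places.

Zone 18N: λ₀ = -75°, k₀ = 0.9996, false easting 500000 m.
Meridian distance M = (N − FN)/k₀ = 5234698.3 m.
Inverse transverse Mercator on WGS84 gives φ = 47.23319970°, λ = -73.22670003°.

lat 47.23320°, lon -73.22670°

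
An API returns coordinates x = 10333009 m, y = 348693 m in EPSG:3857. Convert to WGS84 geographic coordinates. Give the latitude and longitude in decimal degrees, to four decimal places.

lat 3.1308°, lon 92.8230°

R = 6378137 m. λ = x/R = 92.82299916°.
φ = 2·arctan(exp(y/R)) − 90° = 2·arctan(1.05619) − 90° = 3.13080334°.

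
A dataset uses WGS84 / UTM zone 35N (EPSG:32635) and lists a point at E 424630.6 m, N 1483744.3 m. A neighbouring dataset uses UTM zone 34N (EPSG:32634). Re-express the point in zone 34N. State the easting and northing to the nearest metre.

E 1074905 m, N 1489827 m

UTM 35N → geographic: φ = 13.42050023°, λ = 26.30380014°.
UTM 34N (λ₀ = 21°) forward: E = 1074905.472 m, N = 1489826.872 m.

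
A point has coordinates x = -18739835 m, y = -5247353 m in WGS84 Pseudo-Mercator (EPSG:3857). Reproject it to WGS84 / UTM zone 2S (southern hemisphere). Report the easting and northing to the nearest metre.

E 718081 m, N 5283068 m

Web Mercator inverse (R = 6378137 m) → φ = -42.57399695°, λ = -168.34280202°.
UTM 2S forward: E = 718080.803 m, N = 5283067.826 m.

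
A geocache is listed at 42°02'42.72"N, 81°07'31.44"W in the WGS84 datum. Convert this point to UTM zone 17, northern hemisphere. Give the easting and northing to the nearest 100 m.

E 489600 m, N 4654800 m

Zone 17 central meridian λ₀ = 6×17 − 183 = -81°; Δλ = -0.1254°.
Transverse Mercator on WGS84 with k₀ = 0.9996 gives E = 489622.022 m, N = 4654802.355 m.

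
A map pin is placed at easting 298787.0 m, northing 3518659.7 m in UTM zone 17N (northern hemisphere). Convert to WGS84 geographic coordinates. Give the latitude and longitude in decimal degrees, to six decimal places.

Zone 17N: λ₀ = -81°, k₀ = 0.9996, false easting 500000 m.
Meridian distance M = (N − FN)/k₀ = 3520067.7 m.
Inverse transverse Mercator on WGS84 gives φ = 31.78579961°, λ = -83.12510011°.

lat 31.785800°, lon -83.125100°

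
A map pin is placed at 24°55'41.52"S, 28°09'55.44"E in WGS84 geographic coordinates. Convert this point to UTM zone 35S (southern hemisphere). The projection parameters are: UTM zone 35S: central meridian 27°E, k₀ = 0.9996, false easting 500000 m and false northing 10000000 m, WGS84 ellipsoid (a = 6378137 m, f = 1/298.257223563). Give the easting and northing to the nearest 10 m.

E 617670 m, N 7242500 m

Zone 35 central meridian λ₀ = 6×35 − 183 = 27°; Δλ = +1.1654°.
Transverse Mercator on WGS84 with k₀ = 0.9996 gives E = 617673.694 m, N = 7242498.073 m.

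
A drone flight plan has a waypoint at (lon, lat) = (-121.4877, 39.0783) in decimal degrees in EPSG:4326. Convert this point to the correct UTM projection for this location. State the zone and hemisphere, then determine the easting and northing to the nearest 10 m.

Zone 10N: E 630810 m, N 4326550 m

Longitude -121.4877° lies in the 6° band [-126°, -120°), giving zone 10; latitude is north of the equator, so 10N.
Zone 10 central meridian λ₀ = 6×10 − 183 = -123°; Δλ = +1.5123°.
Transverse Mercator on WGS84 with k₀ = 0.9996 gives E = 630811.408 m, N = 4326554.082 m.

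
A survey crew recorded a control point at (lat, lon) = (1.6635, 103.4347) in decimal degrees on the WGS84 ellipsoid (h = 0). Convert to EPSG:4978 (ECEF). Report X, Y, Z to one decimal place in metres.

X -1481256.9 m, Y 6201004.5 m, Z 183915.0 m

WGS84: a = 6378137 m, e² = 0.006694380; N(φ) = a/√(1−e²sin²φ) = 6378154.991 m.
X = (N+h)·cosφ·cosλ = -1481256.882 m; Y = (N+h)·cosφ·sinλ = 6201004.512 m; Z = (N(1−e²)+h)·sinφ = 183914.986 m.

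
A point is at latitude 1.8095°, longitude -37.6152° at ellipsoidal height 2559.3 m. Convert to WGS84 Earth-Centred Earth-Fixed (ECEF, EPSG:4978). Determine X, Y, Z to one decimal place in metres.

X 5051823.1 m, Y -3892562.9 m, Z 200132.4 m

WGS84: a = 6378137 m, e² = 0.006694380; N(φ) = a/√(1−e²sin²φ) = 6378158.286 m.
X = (N+h)·cosφ·cosλ = 5051823.059 m; Y = (N+h)·cosφ·sinλ = -3892562.942 m; Z = (N(1−e²)+h)·sinφ = 200132.374 m.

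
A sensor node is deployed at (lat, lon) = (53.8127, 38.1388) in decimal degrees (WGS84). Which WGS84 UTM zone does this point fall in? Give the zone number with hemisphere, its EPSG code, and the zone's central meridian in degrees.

Zone 37N (EPSG:32637), central meridian 39°

UTM zone = ⌊(λ + 180)/6⌋ + 1; 38.1388° ∈ [36°, 42°) → zone 37.
Hemisphere: N (φ ≥ 0).
Central meridian λ₀ = 6×37 − 183 = 39°.
EPSG code: 32637.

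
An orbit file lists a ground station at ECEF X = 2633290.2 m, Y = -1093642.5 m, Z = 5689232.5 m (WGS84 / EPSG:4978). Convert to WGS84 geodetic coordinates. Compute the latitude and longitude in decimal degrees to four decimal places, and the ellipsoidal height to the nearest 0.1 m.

λ = atan2(Y, X) = -22.55379993°; p = √(X²+Y²) = 2851363.0 m.
Bowring's method on WGS84 (a = 6378137 m, b = 6356752.314 m) gives φ = 63.53439961°, h = 2747.184 m.

lat 63.5344°, lon -22.5538°, h 2747.2 m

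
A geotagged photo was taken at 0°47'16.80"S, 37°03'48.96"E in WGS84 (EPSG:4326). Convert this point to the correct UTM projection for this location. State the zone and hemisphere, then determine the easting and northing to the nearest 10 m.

Longitude 37.0636° lies in the 6° band [36°, 42°), giving zone 37; latitude is south of the equator, so 37S.
Zone 37 central meridian λ₀ = 6×37 − 183 = 39°; Δλ = -1.9364°.
Transverse Mercator on WGS84 with k₀ = 0.9996 gives E = 284506.115 m, N = 9912852.174 m.

Zone 37S: E 284510 m, N 9912850 m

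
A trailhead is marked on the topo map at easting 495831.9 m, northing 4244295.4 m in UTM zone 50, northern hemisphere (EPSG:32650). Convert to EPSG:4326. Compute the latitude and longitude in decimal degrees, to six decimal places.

lat 38.346800°, lon 116.952300°

Zone 50N: λ₀ = 117°, k₀ = 0.9996, false easting 500000 m.
Meridian distance M = (N − FN)/k₀ = 4245993.8 m.
Inverse transverse Mercator on WGS84 gives φ = 38.34679986°, λ = 116.95230039°.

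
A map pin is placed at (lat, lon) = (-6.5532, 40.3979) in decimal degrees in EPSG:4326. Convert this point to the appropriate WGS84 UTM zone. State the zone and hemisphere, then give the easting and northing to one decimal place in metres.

Zone 37S: E 654556.7 m, N 9275427.7 m

Longitude 40.3979° lies in the 6° band [36°, 42°), giving zone 37; latitude is south of the equator, so 37S.
Zone 37 central meridian λ₀ = 6×37 − 183 = 39°; Δλ = +1.3979°.
Transverse Mercator on WGS84 with k₀ = 0.9996 gives E = 654556.721 m, N = 9275427.658 m.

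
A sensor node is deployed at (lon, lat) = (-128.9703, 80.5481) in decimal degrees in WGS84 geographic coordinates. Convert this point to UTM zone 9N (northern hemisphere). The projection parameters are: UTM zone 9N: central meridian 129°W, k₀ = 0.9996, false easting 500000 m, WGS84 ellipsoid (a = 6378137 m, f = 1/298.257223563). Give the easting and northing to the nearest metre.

Zone 9 central meridian λ₀ = 6×9 − 183 = -129°; Δλ = +0.0297°.
Transverse Mercator on WGS84 with k₀ = 0.9996 gives E = 500544.49997 m, N = 8942763.282 m.

E 500544 m, N 8942763 m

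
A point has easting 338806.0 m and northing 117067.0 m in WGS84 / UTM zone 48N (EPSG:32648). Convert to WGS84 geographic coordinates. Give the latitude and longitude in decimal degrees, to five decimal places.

lat 1.05880°, lon 103.55130°

Zone 48N: λ₀ = 105°, k₀ = 0.9996, false easting 500000 m.
Meridian distance M = (N − FN)/k₀ = 117113.8 m.
Inverse transverse Mercator on WGS84 gives φ = 1.05879992°, λ = 103.55129981°.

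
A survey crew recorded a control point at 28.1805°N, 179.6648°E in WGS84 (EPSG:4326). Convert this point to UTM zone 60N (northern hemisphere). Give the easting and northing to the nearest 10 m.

E 761620 m, N 3120070 m

Zone 60 central meridian λ₀ = 6×60 − 183 = 177°; Δλ = +2.6648°.
Transverse Mercator on WGS84 with k₀ = 0.9996 gives E = 761624.597 m, N = 3120072.064 m.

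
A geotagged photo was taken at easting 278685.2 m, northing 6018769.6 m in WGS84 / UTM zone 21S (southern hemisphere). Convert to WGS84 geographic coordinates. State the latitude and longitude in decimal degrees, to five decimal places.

Zone 21S: λ₀ = -57°, k₀ = 0.9996, false easting 500000 m, false northing 10000000 m.
Meridian distance M = (N − FN)/k₀ = -3982823.5 m.
Inverse transverse Mercator on WGS84 gives φ = -35.95040033°, λ = -59.45380043°.

lat -35.95040°, lon -59.45380°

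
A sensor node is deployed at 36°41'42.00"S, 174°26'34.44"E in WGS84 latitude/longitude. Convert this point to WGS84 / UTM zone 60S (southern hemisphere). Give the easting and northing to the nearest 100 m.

Zone 60 central meridian λ₀ = 6×60 − 183 = 177°; Δλ = -2.5571°.
Transverse Mercator on WGS84 with k₀ = 0.9996 gives E = 271551.902 m, N = 5935914.019 m.

E 271600 m, N 5935900 m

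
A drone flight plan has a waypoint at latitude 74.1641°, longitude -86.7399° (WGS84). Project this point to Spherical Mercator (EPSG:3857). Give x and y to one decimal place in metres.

x -9655841.5 m, y 12582152.3 m

Web Mercator is spherical with R = a = 6378137 m.
x = R·λ = 6378137 × -1.513896848 = -9655841.499 m.
y = R·ln tan(π/4 + φ/2) = 6378137 × 1.972700223 = 12582152.281 m.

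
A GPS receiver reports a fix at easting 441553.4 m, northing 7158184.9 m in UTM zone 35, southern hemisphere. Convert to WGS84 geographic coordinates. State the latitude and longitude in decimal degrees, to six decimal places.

lat -25.693000°, lon 26.417500°

Zone 35S: λ₀ = 27°, k₀ = 0.9996, false easting 500000 m, false northing 10000000 m.
Meridian distance M = (N − FN)/k₀ = -2842952.3 m.
Inverse transverse Mercator on WGS84 gives φ = -25.69300036°, λ = 26.41749959°.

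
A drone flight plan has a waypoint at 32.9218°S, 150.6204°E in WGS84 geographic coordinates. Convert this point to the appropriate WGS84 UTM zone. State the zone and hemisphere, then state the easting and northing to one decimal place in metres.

Longitude 150.6204° lies in the 6° band [150°, 156°), giving zone 56; latitude is south of the equator, so 56S.
Zone 56 central meridian λ₀ = 6×56 − 183 = 153°; Δλ = -2.3796°.
Transverse Mercator on WGS84 with k₀ = 0.9996 gives E = 277485.410 m, N = 6354870.049 m.

Zone 56S: E 277485.4 m, N 6354870.0 m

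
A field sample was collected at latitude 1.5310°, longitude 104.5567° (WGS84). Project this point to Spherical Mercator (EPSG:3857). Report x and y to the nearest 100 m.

Web Mercator is spherical with R = a = 6378137 m.
x = R·λ = 6378137 × 1.824858670 = 11639198.603 m.
y = R·ln tan(π/4 + φ/2) = 6378137 × 0.026724171 = 170450.426 m.

x 11639200 m, y 170500 m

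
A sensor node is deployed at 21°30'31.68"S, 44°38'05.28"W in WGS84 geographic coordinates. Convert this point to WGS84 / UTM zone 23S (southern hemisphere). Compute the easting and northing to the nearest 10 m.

Zone 23 central meridian λ₀ = 6×23 − 183 = -45°; Δλ = +0.3652°.
Transverse Mercator on WGS84 with k₀ = 0.9996 gives E = 537824.876 m, N = 7621496.181 m.

E 537820 m, N 7621500 m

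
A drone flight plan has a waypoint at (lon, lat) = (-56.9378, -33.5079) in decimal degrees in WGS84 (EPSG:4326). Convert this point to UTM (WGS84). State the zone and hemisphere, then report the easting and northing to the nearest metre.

Longitude -56.9378° lies in the 6° band [-60°, -54°), giving zone 21; latitude is south of the equator, so 21S.
Zone 21 central meridian λ₀ = 6×21 − 183 = -57°; Δλ = +0.0622°.
Transverse Mercator on WGS84 with k₀ = 0.9996 gives E = 505776.946 m, N = 6292403.183 m.

Zone 21S: E 505777 m, N 6292403 m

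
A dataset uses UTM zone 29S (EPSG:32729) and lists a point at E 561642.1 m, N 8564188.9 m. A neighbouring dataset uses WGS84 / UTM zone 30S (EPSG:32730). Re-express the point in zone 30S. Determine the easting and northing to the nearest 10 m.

E -89840 m, N 8557960 m

UTM 29S → geographic: φ = -12.98740042°, λ = -8.43159994°.
UTM 30S (λ₀ = -3°) forward: E = -89839.781 m, N = 8557960.497 m.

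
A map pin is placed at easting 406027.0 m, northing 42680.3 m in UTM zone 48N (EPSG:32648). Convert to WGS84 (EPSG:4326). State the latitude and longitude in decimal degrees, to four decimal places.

Zone 48N: λ₀ = 105°, k₀ = 0.9996, false easting 500000 m.
Meridian distance M = (N − FN)/k₀ = 42697.4 m.
Inverse transverse Mercator on WGS84 gives φ = 0.38609978°, λ = 104.15550011°.

lat 0.3861°, lon 104.1555°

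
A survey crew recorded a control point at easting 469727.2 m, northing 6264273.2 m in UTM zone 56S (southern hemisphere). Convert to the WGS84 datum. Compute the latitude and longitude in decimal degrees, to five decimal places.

lat -33.76120°, lon 152.67310°

Zone 56S: λ₀ = 153°, k₀ = 0.9996, false easting 500000 m, false northing 10000000 m.
Meridian distance M = (N − FN)/k₀ = -3737221.7 m.
Inverse transverse Mercator on WGS84 gives φ = -33.76119986°, λ = 152.67309982°.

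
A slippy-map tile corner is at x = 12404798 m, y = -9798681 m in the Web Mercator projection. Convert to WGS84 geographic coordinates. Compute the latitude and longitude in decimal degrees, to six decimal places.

R = 6378137 m. λ = x/R = 111.43419640°.
φ = 2·arctan(exp(y/R)) − 90° = 2·arctan(0.21518) − 90° = -65.71279937°.

lat -65.712799°, lon 111.434196°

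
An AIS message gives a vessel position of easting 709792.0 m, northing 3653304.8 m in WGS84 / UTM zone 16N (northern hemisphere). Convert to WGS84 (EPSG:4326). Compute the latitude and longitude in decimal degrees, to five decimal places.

Zone 16N: λ₀ = -87°, k₀ = 0.9996, false easting 500000 m.
Meridian distance M = (N − FN)/k₀ = 3654766.7 m.
Inverse transverse Mercator on WGS84 gives φ = 32.99799981°, λ = -84.75450007°.

lat 32.99800°, lon -84.75450°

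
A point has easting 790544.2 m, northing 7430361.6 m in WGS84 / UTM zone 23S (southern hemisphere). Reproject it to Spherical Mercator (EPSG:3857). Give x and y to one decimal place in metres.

x -4693374.4 m, y -2657470.8 m

Unproject from UTM 23S (λ₀ = -45°) → φ = -23.21030024°, λ = -42.16129991°.
Web Mercator (R = 6378137 m): x = -4693374.438 m, y = -2657470.784 m.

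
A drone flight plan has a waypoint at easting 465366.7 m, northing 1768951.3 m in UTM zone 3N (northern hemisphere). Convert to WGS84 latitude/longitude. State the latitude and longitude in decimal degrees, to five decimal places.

lat 15.99990°, lon -165.32370°

Zone 3N: λ₀ = -165°, k₀ = 0.9996, false easting 500000 m.
Meridian distance M = (N − FN)/k₀ = 1769659.2 m.
Inverse transverse Mercator on WGS84 gives φ = 15.99990017°, λ = -165.32369957°.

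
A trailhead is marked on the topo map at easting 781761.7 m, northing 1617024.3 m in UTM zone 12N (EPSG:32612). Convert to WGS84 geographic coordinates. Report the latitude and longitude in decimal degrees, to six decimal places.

lat 14.611900°, lon -108.384600°

Zone 12N: λ₀ = -111°, k₀ = 0.9996, false easting 500000 m.
Meridian distance M = (N − FN)/k₀ = 1617671.4 m.
Inverse transverse Mercator on WGS84 gives φ = 14.61190030°, λ = -108.38460030°.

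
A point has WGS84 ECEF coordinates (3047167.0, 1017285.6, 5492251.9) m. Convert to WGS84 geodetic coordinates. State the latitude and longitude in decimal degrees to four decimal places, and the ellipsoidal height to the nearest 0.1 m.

λ = atan2(Y, X) = 18.46139940°; p = √(X²+Y²) = 3212490.7 m.
Bowring's method on WGS84 (a = 6378137 m, b = 6356752.314 m) gives φ = 59.84350003°, h = 593.627 m.

lat 59.8435°, lon 18.4614°, h 593.6 m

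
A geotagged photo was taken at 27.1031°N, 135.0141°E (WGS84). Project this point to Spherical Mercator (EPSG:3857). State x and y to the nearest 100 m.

Web Mercator is spherical with R = a = 6378137 m.
x = R·λ = 6378137 × 2.356440582 = 15029700.862 m.
y = R·ln tan(π/4 + φ/2) = 6378137 × 0.491735854 = 3136358.647 m.

x 15029700 m, y 3136400 m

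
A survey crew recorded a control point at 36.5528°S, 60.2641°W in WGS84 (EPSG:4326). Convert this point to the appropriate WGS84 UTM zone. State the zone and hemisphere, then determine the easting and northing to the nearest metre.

Longitude -60.2641° lies in the 6° band [-66°, -60°), giving zone 20; latitude is south of the equator, so 20S.
Zone 20 central meridian λ₀ = 6×20 − 183 = -63°; Δλ = +2.7359°.
Transverse Mercator on WGS84 with k₀ = 0.9996 gives E = 744875.073 m, N = 5951251.649 m.

Zone 20S: E 744875 m, N 5951252 m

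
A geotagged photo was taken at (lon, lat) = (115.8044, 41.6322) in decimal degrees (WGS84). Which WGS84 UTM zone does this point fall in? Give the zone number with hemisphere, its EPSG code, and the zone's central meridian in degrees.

UTM zone = ⌊(λ + 180)/6⌋ + 1; 115.8044° ∈ [114°, 120°) → zone 50.
Hemisphere: N (φ ≥ 0).
Central meridian λ₀ = 6×50 − 183 = 117°.
EPSG code: 32650.

Zone 50N (EPSG:32650), central meridian 117°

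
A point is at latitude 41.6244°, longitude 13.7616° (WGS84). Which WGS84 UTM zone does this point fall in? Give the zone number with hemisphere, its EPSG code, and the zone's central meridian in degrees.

Zone 33N (EPSG:32633), central meridian 15°

UTM zone = ⌊(λ + 180)/6⌋ + 1; 13.7616° ∈ [12°, 18°) → zone 33.
Hemisphere: N (φ ≥ 0).
Central meridian λ₀ = 6×33 − 183 = 15°.
EPSG code: 32633.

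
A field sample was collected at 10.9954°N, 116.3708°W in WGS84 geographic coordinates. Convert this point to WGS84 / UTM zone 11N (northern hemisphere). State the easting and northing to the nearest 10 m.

Zone 11 central meridian λ₀ = 6×11 − 183 = -117°; Δλ = +0.6292°.
Transverse Mercator on WGS84 with k₀ = 0.9996 gives E = 568738.581 m, N = 1215542.799 m.

E 568740 m, N 1215540 m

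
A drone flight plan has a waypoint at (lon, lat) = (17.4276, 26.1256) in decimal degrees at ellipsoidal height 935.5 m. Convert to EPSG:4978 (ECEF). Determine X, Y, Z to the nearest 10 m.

X 5467970 m, Y 1716450 m, Z 2791970 m

WGS84: a = 6378137 m, e² = 0.006694380; N(φ) = a/√(1−e²sin²φ) = 6382280.566 m.
X = (N+h)·cosφ·cosλ = 5467971.642 m; Y = (N+h)·cosφ·sinλ = 1716451.539 m; Z = (N(1−e²)+h)·sinφ = 2791973.991 m.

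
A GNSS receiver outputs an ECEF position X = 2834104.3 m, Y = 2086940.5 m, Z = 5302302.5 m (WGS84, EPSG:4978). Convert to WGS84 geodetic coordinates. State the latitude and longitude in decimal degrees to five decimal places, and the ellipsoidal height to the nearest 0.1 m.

lat 56.60150°, lon 36.36670°, h 838.7 m

λ = atan2(Y, X) = 36.36670014°; p = √(X²+Y²) = 3519583.5 m.
Bowring's method on WGS84 (a = 6378137 m, b = 6356752.314 m) gives φ = 56.60150016°, h = 838.746 m.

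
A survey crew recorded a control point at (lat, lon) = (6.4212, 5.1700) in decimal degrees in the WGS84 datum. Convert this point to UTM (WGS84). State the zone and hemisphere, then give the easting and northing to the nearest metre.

Zone 31N: E 740018 m, N 710274 m

Longitude 5.1700° lies in the 6° band [0°, 6°), giving zone 31; latitude is north of the equator, so 31N.
Zone 31 central meridian λ₀ = 6×31 − 183 = 3°; Δλ = +2.1700°.
Transverse Mercator on WGS84 with k₀ = 0.9996 gives E = 740018.229 m, N = 710273.798 m.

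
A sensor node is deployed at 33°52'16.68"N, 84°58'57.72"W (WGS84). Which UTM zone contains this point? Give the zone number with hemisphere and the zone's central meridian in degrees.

Zone 16N, central meridian -87°

UTM zone = ⌊(λ + 180)/6⌋ + 1; -84.9827° ∈ [-90°, -84°) → zone 16.
Hemisphere: N (φ ≥ 0).
Central meridian λ₀ = 6×16 − 183 = -87°.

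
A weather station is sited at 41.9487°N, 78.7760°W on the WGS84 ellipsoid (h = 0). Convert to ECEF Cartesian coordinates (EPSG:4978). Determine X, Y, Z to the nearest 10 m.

X 924720 m, Y -4659940 m, Z 4241370 m

WGS84: a = 6378137 m, e² = 0.006694380; N(φ) = a/√(1−e²sin²φ) = 6387698.085 m.
X = (N+h)·cosφ·cosλ = 924722.493 m; Y = (N+h)·cosφ·sinλ = -4659944.428 m; Z = (N(1−e²)+h)·sinφ = 4241367.665 m.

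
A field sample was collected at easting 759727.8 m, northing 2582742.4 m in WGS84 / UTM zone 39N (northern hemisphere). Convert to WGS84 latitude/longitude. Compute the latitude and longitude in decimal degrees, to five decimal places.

Zone 39N: λ₀ = 51°, k₀ = 0.9996, false easting 500000 m.
Meridian distance M = (N − FN)/k₀ = 2583775.9 m.
Inverse transverse Mercator on WGS84 gives φ = 23.33369976°, λ = 53.54009980°.

lat 23.33370°, lon 53.54010°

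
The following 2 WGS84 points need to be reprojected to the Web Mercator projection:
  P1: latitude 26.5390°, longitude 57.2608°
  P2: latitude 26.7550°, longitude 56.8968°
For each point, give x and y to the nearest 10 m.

P1: x 6374240 m, y 3065990 m; P2: x 6333720 m, y 3092900 m

Web Mercator: x = R·λ, y = R·ln tan(π/4+φ/2), R = 6378137 m.
P1 (26.5390°, 57.2608°) → (6374243.098, 3065993.012) m.
P2 (26.7550°, 56.8968°) → (6333722.804, 3092895.441) m.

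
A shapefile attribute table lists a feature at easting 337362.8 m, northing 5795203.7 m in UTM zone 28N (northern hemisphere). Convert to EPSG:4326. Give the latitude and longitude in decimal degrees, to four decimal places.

lat 52.2831°, lon -17.3843°

Zone 28N: λ₀ = -15°, k₀ = 0.9996, false easting 500000 m.
Meridian distance M = (N − FN)/k₀ = 5797522.7 m.
Inverse transverse Mercator on WGS84 gives φ = 52.28309986°, λ = -17.38430041°.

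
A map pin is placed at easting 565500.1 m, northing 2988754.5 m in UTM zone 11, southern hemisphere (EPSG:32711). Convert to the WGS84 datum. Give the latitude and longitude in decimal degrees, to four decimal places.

lat -63.2243°, lon -115.6968°

Zone 11S: λ₀ = -117°, k₀ = 0.9996, false easting 500000 m, false northing 10000000 m.
Meridian distance M = (N − FN)/k₀ = -7014051.1 m.
Inverse transverse Mercator on WGS84 gives φ = -63.22429966°, λ = -115.69679956°.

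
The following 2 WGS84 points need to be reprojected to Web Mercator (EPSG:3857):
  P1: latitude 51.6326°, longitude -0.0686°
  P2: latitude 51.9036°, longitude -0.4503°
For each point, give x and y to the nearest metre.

Web Mercator: x = R·λ, y = R·ln tan(π/4+φ/2), R = 6378137 m.
P1 (51.6326°, -0.0686°) → (-7636.517, 6733965.501) m.
P2 (51.9036°, -0.4503°) → (-50127.167, 6782713.831) m.

P1: x -7637 m, y 6733966 m; P2: x -50127 m, y 6782714 m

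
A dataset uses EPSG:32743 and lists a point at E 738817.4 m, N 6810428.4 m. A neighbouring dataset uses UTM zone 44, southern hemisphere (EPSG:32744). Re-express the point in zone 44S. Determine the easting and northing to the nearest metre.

UTM 43S → geographic: φ = -28.81160018°, λ = 77.44709950°.
UTM 44S (λ₀ = 81°) forward: E = 153202.251 m, N = 6807700.986 m.

E 153202 m, N 6807701 m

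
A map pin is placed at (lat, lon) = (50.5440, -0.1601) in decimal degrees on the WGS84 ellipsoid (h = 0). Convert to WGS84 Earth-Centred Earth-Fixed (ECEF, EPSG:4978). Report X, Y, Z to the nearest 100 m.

WGS84: a = 6378137 m, e² = 0.006694380; N(φ) = a/√(1−e²sin²φ) = 6390902.507 m.
X = (N+h)·cosφ·cosλ = 4061309.813 m; Y = (N+h)·cosφ·sinλ = -11348.434 m; Z = (N(1−e²)+h)·sinφ = 4901464.410 m.

X 4061300 m, Y -11300 m, Z 4901500 m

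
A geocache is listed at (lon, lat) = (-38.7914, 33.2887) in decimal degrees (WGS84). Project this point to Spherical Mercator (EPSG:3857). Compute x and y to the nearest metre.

Web Mercator is spherical with R = a = 6378137 m.
x = R·λ = 6378137 × -0.677037651 = -4318238.895 m.
y = R·ln tan(π/4 + φ/2) = 6378137 × 0.616745463 = 3933687.055 m.

x -4318239 m, y 3933687 m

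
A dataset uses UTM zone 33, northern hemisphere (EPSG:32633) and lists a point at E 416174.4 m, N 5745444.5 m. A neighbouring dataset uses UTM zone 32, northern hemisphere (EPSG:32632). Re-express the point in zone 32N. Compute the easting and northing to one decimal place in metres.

E 829328.7 m, N 5755565.5 m

UTM 33N → geographic: φ = 51.85349999°, λ = 13.78289950°.
UTM 32N (λ₀ = 9°) forward: E = 829328.713 m, N = 5755565.509 m.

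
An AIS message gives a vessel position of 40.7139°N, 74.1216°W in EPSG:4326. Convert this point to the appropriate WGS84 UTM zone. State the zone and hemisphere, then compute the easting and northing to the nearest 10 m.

Zone 18N: E 574190 m, N 4507370 m

Longitude -74.1216° lies in the 6° band [-78°, -72°), giving zone 18; latitude is north of the equator, so 18N.
Zone 18 central meridian λ₀ = 6×18 − 183 = -75°; Δλ = +0.8784°.
Transverse Mercator on WGS84 with k₀ = 0.9996 gives E = 574193.739 m, N = 4507369.027 m.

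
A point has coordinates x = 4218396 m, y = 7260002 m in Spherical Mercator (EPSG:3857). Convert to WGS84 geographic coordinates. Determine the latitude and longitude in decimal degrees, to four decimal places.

lat 54.4717°, lon 37.8945°

R = 6378137 m. λ = x/R = 37.89449601°.
φ = 2·arctan(exp(y/R)) − 90° = 2·arctan(3.12134) − 90° = 54.47170184°.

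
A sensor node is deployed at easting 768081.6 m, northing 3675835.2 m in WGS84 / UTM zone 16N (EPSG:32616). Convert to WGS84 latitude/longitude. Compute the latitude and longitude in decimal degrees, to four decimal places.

Zone 16N: λ₀ = -87°, k₀ = 0.9996, false easting 500000 m.
Meridian distance M = (N − FN)/k₀ = 3677306.1 m.
Inverse transverse Mercator on WGS84 gives φ = 33.18819975°, λ = -84.12460011°.

lat 33.1882°, lon -84.1246°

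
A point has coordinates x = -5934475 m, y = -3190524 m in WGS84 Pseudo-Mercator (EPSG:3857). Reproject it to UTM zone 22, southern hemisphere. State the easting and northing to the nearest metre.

E 271843 m, N 6952134 m

Web Mercator inverse (R = 6378137 m) → φ = -27.53540292°, λ = -53.31029596°.
UTM 22S forward: E = 271843.436 m, N = 6952134.429 m.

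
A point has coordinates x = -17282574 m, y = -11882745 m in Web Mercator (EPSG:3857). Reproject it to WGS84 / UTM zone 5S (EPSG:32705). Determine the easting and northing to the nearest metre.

E 423830 m, N 1969909 m

Web Mercator inverse (R = 6378137 m) → φ = -72.35619864°, λ = -155.25200373°.
UTM 5S forward: E = 423830.131 m, N = 1969909.074 m.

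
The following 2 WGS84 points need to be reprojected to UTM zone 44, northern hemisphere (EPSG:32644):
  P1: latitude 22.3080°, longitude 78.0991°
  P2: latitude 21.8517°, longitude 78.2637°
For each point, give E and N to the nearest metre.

P1: E 201126 m, N 2469793 m; P2: E 217186 m, N 2418927 m

UTM zone 44N: λ₀ = 81°, k₀ = 0.9996.
P1 (22.3080°, 78.0991°) → (201126.032, 2469792.523) m.
P2 (21.8517°, 78.2637°) → (217185.829, 2418927.287) m.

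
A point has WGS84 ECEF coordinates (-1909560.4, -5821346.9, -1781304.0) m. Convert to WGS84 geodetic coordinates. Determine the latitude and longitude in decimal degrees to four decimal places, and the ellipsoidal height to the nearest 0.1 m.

λ = atan2(Y, X) = -108.16089998°; p = √(X²+Y²) = 6126540.7 m.
Bowring's method on WGS84 (a = 6378137 m, b = 6356752.314 m) gives φ = -16.31530021°, h = 3784.070 m.

lat -16.3153°, lon -108.1609°, h 3784.1 m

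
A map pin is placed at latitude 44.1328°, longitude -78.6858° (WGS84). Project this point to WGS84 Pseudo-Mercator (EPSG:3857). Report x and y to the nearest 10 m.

x -8759260 m, y 5486020 m

Web Mercator is spherical with R = a = 6378137 m.
x = R·λ = 6378137 × -1.373326285 = -8759263.189 m.
y = R·ln tan(π/4 + φ/2) = 6378137 × 0.860128332 = 5486016.341 m.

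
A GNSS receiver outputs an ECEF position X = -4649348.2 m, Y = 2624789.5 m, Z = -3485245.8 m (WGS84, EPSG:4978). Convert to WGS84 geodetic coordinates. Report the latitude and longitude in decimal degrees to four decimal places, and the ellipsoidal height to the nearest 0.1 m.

lat -33.3119°, lon 150.5531°, h 4237.7 m

λ = atan2(Y, X) = 150.55309986°; p = √(X²+Y²) = 5339097.2 m.
Bowring's method on WGS84 (a = 6378137 m, b = 6356752.314 m) gives φ = -33.31190004°, h = 4237.672 m.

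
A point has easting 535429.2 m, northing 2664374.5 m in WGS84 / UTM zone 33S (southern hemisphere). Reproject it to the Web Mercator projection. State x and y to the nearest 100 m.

x 1757200 m, y -9915000 m

Unproject from UTM 33S (λ₀ = 15°) → φ = -66.13900039°, λ = 15.78490067°.
Web Mercator (R = 6378137 m): x = 1757167.105 m, y = -9914992.884 m.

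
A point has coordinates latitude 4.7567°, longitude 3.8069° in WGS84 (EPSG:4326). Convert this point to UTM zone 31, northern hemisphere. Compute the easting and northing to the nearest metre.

Zone 31 central meridian λ₀ = 6×31 − 183 = 3°; Δλ = +0.8069°.
Transverse Mercator on WGS84 with k₀ = 0.9996 gives E = 589483.518 m, N = 525822.637 m.

E 589484 m, N 525823 m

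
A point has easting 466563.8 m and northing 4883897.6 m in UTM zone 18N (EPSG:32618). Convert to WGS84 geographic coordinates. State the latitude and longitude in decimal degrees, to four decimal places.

lat 44.1075°, lon -75.4178°

Zone 18N: λ₀ = -75°, k₀ = 0.9996, false easting 500000 m.
Meridian distance M = (N − FN)/k₀ = 4885851.9 m.
Inverse transverse Mercator on WGS84 gives φ = 44.10750008°, λ = -75.41779983°.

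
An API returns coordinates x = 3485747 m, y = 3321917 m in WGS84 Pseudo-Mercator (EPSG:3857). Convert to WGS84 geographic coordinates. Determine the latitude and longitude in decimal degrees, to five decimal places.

R = 6378137 m. λ = x/R = 31.31299807°.
φ = 2·arctan(exp(y/R)) − 90° = 2·arctan(1.68342) − 90° = 28.57700009°.

lat 28.57700°, lon 31.31300°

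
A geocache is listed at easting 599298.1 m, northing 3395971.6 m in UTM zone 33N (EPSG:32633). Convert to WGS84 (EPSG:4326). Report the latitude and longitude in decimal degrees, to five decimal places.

Zone 33N: λ₀ = 15°, k₀ = 0.9996, false easting 500000 m.
Meridian distance M = (N − FN)/k₀ = 3397330.5 m.
Inverse transverse Mercator on WGS84 gives φ = 30.69240041°, λ = 16.03679987°.

lat 30.69240°, lon 16.03680°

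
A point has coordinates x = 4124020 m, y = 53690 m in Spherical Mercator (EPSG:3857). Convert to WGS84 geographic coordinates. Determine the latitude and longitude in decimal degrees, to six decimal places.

R = 6378137 m. λ = x/R = 37.04670198°.
φ = 2·arctan(exp(y/R)) − 90° = 2·arctan(1.00845) − 90° = 0.48229978°.

lat 0.482300°, lon 37.046702°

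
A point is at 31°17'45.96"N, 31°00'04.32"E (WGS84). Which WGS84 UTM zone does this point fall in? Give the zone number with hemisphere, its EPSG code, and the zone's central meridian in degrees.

Zone 36N (EPSG:32636), central meridian 33°

UTM zone = ⌊(λ + 180)/6⌋ + 1; 31.0012° ∈ [30°, 36°) → zone 36.
Hemisphere: N (φ ≥ 0).
Central meridian λ₀ = 6×36 − 183 = 33°.
EPSG code: 32636.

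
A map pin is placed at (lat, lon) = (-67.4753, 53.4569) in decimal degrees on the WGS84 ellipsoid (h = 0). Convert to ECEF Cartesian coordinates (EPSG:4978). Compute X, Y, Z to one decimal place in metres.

WGS84: a = 6378137 m, e² = 0.006694380; N(φ) = a/√(1−e²sin²φ) = 6396431.271 m.
X = (N+h)·cosφ·cosλ = 1459008.655 m; Y = (N+h)·cosφ·sinλ = 1968638.216 m; Z = (N(1−e²)+h)·sinφ = -5868922.557 m.

X 1459008.7 m, Y 1968638.2 m, Z -5868922.6 m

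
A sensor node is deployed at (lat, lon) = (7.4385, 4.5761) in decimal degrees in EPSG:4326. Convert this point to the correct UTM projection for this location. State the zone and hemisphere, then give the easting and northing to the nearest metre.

Zone 31N: E 673936 m, N 822534 m

Longitude 4.5761° lies in the 6° band [0°, 6°), giving zone 31; latitude is north of the equator, so 31N.
Zone 31 central meridian λ₀ = 6×31 − 183 = 3°; Δλ = +1.5761°.
Transverse Mercator on WGS84 with k₀ = 0.9996 gives E = 673935.638 m, N = 822533.754 m.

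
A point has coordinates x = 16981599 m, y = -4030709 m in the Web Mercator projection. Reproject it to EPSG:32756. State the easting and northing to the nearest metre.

E 458293 m, N 6236178 m

Web Mercator inverse (R = 6378137 m) → φ = -34.01420075°, λ = 152.54829930°.
UTM 56S forward: E = 458293.200 m, N = 6236177.502 m.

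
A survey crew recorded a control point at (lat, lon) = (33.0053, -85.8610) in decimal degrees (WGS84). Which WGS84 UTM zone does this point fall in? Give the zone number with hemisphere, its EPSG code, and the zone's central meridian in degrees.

UTM zone = ⌊(λ + 180)/6⌋ + 1; -85.8610° ∈ [-90°, -84°) → zone 16.
Hemisphere: N (φ ≥ 0).
Central meridian λ₀ = 6×16 − 183 = -87°.
EPSG code: 32616.

Zone 16N (EPSG:32616), central meridian -87°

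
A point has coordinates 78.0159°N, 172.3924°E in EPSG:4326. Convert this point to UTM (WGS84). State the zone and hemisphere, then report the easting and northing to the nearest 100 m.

Longitude 172.3924° lies in the 6° band [168°, 174°), giving zone 59; latitude is north of the equator, so 59N.
Zone 59 central meridian λ₀ = 6×59 − 183 = 171°; Δλ = +1.3924°.
Transverse Mercator on WGS84 with k₀ = 0.9996 gives E = 532272.261 m, N = 8660527.649 m.

Zone 59N: E 532300 m, N 8660500 m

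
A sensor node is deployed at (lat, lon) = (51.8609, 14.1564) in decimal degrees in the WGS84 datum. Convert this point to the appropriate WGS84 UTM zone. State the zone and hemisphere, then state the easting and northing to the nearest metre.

Longitude 14.1564° lies in the 6° band [12°, 18°), giving zone 33; latitude is north of the equator, so 33N.
Zone 33 central meridian λ₀ = 6×33 − 183 = 15°; Δλ = -0.8436°.
Transverse Mercator on WGS84 with k₀ = 0.9996 gives E = 441907.568 m, N = 5745903.673 m.

Zone 33N: E 441908 m, N 5745904 m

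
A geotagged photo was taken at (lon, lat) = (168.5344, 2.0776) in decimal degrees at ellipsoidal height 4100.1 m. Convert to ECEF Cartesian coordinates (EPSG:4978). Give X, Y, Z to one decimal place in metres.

X -6250790.4 m, Y 1267829.9 m, Z 229828.4 m

WGS84: a = 6378137 m, e² = 0.006694380; N(φ) = a/√(1−e²sin²φ) = 6378165.059 m.
X = (N+h)·cosφ·cosλ = -6250790.424 m; Y = (N+h)·cosφ·sinλ = 1267829.885 m; Z = (N(1−e²)+h)·sinφ = 229828.427 m.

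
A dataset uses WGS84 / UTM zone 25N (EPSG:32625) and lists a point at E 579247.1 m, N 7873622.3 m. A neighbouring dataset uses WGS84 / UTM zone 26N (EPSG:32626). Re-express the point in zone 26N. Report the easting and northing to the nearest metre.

UTM 25N → geographic: φ = 70.95340014°, λ = -30.82379924°.
UTM 26N (λ₀ = -27°) forward: E = 360810.057 m, N = 7876591.831 m.

E 360810 m, N 7876592 m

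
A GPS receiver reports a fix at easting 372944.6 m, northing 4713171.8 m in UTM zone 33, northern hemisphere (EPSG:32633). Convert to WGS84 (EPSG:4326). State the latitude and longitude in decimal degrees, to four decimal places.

lat 42.5605°, lon 13.4522°

Zone 33N: λ₀ = 15°, k₀ = 0.9996, false easting 500000 m.
Meridian distance M = (N − FN)/k₀ = 4715057.8 m.
Inverse transverse Mercator on WGS84 gives φ = 42.56049958°, λ = 13.45220010°.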